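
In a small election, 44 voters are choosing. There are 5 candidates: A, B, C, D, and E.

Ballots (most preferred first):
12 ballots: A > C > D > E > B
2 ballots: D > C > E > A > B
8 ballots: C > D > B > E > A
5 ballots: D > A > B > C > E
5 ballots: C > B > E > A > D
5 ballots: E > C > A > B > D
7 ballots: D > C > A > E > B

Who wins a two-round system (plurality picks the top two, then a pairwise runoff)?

C

Round 1 first-place votes: A 12, B 0, C 13, D 14, E 5. D and C advance.
Runoff: D is ranked above C on 14 ballots, C above D on 30.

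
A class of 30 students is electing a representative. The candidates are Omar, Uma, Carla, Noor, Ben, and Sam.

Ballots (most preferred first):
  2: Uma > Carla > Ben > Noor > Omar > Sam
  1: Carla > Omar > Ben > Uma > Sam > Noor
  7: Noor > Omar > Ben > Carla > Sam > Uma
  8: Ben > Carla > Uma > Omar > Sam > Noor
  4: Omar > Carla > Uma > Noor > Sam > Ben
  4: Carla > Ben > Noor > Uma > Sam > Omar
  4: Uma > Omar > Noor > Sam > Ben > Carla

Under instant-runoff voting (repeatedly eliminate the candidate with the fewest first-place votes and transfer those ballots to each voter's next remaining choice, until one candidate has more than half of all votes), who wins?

Round 1: Omar 4, Uma 6, Carla 5, Noor 7, Ben 8, Sam 0. Sam eliminated.
Round 2: Omar 4, Uma 6, Carla 5, Noor 7, Ben 8. Omar eliminated.
Round 3: Uma 6, Carla 9, Noor 7, Ben 8. Uma eliminated.
Round 4: Carla 11, Noor 11, Ben 8. Ben eliminated.
Round 5: Carla 19, Noor 11. Carla has a majority (≥16).

Carla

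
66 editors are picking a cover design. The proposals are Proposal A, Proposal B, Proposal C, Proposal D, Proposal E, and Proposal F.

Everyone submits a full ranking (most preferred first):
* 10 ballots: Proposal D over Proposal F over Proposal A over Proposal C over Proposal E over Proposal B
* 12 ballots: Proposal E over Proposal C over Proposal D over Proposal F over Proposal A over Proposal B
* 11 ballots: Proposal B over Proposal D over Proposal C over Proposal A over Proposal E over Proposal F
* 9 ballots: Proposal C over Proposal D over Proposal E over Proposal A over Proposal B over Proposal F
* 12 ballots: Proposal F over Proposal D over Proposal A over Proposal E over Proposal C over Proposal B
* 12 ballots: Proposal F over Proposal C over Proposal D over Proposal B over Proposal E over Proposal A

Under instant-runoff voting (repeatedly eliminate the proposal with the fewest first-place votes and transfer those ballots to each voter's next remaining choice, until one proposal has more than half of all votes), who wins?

Proposal D

Round 1: Proposal A 0, Proposal B 11, Proposal C 9, Proposal D 10, Proposal E 12, Proposal F 24. Proposal A eliminated.
Round 2: Proposal B 11, Proposal C 9, Proposal D 10, Proposal E 12, Proposal F 24. Proposal C eliminated.
Round 3: Proposal B 11, Proposal D 19, Proposal E 12, Proposal F 24. Proposal B eliminated.
Round 4: Proposal D 30, Proposal E 12, Proposal F 24. Proposal E eliminated.
Round 5: Proposal D 42, Proposal F 24. Proposal D has a majority (≥34).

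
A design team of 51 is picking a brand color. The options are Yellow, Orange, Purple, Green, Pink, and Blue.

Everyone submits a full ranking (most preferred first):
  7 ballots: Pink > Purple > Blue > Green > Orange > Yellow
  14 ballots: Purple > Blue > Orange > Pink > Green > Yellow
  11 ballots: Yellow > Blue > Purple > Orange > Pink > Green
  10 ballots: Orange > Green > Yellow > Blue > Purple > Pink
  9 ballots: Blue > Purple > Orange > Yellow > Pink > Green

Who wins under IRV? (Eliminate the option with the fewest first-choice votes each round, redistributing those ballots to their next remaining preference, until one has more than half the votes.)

Purple

Round 1: Yellow 11, Orange 10, Purple 14, Green 0, Pink 7, Blue 9. Green eliminated.
Round 2: Yellow 11, Orange 10, Purple 14, Pink 7, Blue 9. Pink eliminated.
Round 3: Yellow 11, Orange 10, Purple 21, Blue 9. Blue eliminated.
Round 4: Yellow 11, Orange 10, Purple 30. Purple has a majority (≥26).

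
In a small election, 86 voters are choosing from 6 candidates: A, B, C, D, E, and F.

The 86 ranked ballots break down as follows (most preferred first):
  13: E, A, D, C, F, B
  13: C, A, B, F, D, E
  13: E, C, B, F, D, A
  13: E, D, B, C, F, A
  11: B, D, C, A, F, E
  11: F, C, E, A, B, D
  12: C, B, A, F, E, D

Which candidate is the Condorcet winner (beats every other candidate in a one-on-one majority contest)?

C vs A: 73–13
C vs B: 62–24
C vs D: 49–37
C vs E: 47–39
C vs F: 75–11
C beats every other candidate.

C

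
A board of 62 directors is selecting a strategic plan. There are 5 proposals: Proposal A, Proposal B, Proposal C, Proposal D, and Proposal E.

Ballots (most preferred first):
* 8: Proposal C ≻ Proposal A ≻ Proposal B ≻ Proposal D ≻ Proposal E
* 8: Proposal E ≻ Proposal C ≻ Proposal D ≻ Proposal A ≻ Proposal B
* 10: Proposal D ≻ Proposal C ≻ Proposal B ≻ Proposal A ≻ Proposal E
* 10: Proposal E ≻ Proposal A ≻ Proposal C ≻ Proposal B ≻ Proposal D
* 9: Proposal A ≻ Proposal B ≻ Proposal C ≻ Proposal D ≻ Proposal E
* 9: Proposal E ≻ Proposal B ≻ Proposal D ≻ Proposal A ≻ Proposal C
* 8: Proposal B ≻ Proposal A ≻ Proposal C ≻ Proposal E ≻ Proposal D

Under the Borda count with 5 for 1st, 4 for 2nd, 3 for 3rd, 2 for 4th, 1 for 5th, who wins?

Proposal A

Proposal A: 8×4 + 8×2 + 10×2 + 10×4 + 9×5 + 9×2 + 8×4 = 203
Proposal B: 8×3 + 8×1 + 10×3 + 10×2 + 9×4 + 9×4 + 8×5 = 194
Proposal C: 8×5 + 8×4 + 10×4 + 10×3 + 9×3 + 9×1 + 8×3 = 202
Proposal D: 8×2 + 8×3 + 10×5 + 10×1 + 9×2 + 9×3 + 8×1 = 153
Proposal E: 8×1 + 8×5 + 10×1 + 10×5 + 9×1 + 9×5 + 8×2 = 178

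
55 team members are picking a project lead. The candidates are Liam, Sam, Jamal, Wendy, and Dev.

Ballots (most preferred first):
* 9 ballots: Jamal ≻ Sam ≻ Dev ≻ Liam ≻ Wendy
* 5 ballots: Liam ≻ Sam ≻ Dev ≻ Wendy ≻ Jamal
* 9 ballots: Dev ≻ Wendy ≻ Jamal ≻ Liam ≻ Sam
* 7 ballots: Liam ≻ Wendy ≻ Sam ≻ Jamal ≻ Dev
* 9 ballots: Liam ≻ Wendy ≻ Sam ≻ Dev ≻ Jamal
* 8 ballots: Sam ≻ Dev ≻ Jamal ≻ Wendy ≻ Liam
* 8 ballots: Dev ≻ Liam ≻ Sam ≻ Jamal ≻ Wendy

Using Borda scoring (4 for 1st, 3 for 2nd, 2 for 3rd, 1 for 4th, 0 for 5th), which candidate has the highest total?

Liam: 9×1 + 5×4 + 9×1 + 7×4 + 9×4 + 8×0 + 8×3 = 126
Sam: 9×3 + 5×3 + 9×0 + 7×2 + 9×2 + 8×4 + 8×2 = 122
Jamal: 9×4 + 5×0 + 9×2 + 7×1 + 9×0 + 8×2 + 8×1 = 85
Wendy: 9×0 + 5×1 + 9×3 + 7×3 + 9×3 + 8×1 + 8×0 = 88
Dev: 9×2 + 5×2 + 9×4 + 7×0 + 9×1 + 8×3 + 8×4 = 129

Dev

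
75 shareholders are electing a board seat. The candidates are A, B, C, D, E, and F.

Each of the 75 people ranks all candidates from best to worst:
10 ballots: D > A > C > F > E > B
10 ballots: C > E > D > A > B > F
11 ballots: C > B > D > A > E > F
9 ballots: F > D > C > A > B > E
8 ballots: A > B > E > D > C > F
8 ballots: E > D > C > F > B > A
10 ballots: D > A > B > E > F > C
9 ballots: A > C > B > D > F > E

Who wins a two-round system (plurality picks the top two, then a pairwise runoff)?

D

Round 1 first-place votes: A 17, B 0, C 21, D 20, E 8, F 9. C and D advance.
Runoff: C is ranked above D on 30 ballots, D above C on 45.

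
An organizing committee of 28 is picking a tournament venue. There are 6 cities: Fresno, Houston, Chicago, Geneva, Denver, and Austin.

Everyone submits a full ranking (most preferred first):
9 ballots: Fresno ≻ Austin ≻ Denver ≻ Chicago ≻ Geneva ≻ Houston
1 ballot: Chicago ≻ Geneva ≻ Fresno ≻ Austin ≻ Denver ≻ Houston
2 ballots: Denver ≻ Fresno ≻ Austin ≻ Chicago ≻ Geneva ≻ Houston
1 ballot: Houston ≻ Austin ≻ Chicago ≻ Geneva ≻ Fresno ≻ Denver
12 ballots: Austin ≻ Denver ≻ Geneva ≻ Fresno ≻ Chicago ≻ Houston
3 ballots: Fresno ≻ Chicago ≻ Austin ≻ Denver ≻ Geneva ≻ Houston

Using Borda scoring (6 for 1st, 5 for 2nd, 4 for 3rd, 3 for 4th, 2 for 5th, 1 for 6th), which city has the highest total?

Austin

Fresno: 9×6 + 1×4 + 2×5 + 1×2 + 12×3 + 3×6 = 124
Houston: 9×1 + 1×1 + 2×1 + 1×6 + 12×1 + 3×1 = 33
Chicago: 9×3 + 1×6 + 2×3 + 1×4 + 12×2 + 3×5 = 82
Geneva: 9×2 + 1×5 + 2×2 + 1×3 + 12×4 + 3×2 = 84
Denver: 9×4 + 1×2 + 2×6 + 1×1 + 12×5 + 3×3 = 120
Austin: 9×5 + 1×3 + 2×4 + 1×5 + 12×6 + 3×4 = 145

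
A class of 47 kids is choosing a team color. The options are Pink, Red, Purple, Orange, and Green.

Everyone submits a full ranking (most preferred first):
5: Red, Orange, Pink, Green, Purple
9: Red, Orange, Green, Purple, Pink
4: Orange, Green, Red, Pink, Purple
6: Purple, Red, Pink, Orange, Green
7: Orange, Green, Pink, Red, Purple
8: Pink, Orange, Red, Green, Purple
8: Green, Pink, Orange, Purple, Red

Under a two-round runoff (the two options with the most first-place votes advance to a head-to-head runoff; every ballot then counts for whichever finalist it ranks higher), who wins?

Orange

Round 1 first-place votes: Pink 8, Red 14, Purple 6, Orange 11, Green 8. Red and Orange advance.
Runoff: Red is ranked above Orange on 20 ballots, Orange above Red on 27.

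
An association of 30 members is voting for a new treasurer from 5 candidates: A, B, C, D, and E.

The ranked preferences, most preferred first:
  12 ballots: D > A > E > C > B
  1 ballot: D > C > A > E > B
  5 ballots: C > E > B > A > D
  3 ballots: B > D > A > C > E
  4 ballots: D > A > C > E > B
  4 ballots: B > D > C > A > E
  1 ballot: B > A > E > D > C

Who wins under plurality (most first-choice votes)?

First-place votes: A 0, B 8, C 5, D 17, E 0.

D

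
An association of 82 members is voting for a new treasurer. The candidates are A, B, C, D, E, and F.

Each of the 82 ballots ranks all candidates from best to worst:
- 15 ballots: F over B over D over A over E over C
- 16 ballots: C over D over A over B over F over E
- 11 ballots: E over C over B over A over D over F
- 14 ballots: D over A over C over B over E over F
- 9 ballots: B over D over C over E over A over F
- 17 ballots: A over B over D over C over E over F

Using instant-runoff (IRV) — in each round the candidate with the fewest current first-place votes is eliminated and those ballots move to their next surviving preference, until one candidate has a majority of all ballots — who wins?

Round 1: A 17, B 9, C 16, D 14, E 11, F 15. B eliminated.
Round 2: A 17, C 16, D 23, E 11, F 15. E eliminated.
Round 3: A 17, C 27, D 23, F 15. F eliminated.
Round 4: A 17, C 27, D 38. A eliminated.
Round 5: C 27, D 55. D has a majority (≥42).

D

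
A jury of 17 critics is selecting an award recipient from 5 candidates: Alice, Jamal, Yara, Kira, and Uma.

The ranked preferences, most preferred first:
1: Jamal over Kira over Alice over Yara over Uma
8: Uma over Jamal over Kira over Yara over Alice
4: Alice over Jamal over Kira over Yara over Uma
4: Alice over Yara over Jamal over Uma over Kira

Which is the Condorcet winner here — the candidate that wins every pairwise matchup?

Jamal vs Alice: 9–8
Jamal vs Yara: 13–4
Jamal vs Kira: 17–0
Jamal vs Uma: 9–8
Jamal beats every other candidate.

Jamal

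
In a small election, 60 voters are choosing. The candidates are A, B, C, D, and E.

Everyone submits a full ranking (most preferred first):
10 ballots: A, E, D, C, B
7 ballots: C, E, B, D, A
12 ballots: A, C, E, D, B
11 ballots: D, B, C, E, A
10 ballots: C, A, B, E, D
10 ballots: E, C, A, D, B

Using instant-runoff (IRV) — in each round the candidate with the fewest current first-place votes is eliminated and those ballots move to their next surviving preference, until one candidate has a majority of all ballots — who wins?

C

Round 1: A 22, B 0, C 17, D 11, E 10. B eliminated.
Round 2: A 22, C 17, D 11, E 10. E eliminated.
Round 3: A 22, C 27, D 11. D eliminated.
Round 4: A 22, C 38. C has a majority (≥31).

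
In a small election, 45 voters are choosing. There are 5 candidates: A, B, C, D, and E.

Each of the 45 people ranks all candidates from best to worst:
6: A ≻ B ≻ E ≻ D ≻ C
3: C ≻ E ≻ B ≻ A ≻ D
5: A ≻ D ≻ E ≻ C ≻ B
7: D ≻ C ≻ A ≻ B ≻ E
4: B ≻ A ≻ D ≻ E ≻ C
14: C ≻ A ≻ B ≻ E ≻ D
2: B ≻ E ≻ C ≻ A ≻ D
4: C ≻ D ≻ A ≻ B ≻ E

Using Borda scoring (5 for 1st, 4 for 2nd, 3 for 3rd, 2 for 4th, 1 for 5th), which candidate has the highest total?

A: 6×5 + 3×2 + 5×5 + 7×3 + 4×4 + 14×4 + 2×2 + 4×3 = 170
B: 6×4 + 3×3 + 5×1 + 7×2 + 4×5 + 14×3 + 2×5 + 4×2 = 132
C: 6×1 + 3×5 + 5×2 + 7×4 + 4×1 + 14×5 + 2×3 + 4×5 = 159
D: 6×2 + 3×1 + 5×4 + 7×5 + 4×3 + 14×1 + 2×1 + 4×4 = 114
E: 6×3 + 3×4 + 5×3 + 7×1 + 4×2 + 14×2 + 2×4 + 4×1 = 100

A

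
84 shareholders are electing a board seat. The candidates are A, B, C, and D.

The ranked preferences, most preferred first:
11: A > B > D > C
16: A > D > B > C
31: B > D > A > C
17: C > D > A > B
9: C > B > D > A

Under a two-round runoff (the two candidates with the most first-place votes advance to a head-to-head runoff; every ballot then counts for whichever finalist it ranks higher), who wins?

A

Round 1 first-place votes: A 27, B 31, C 26, D 0. B and A advance.
Runoff: B is ranked above A on 40 ballots, A above B on 44.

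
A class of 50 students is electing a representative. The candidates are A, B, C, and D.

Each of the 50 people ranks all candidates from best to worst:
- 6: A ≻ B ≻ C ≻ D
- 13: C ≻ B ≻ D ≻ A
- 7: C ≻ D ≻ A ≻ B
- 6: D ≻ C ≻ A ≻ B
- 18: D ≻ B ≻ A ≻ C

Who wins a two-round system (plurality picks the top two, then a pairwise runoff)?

Round 1 first-place votes: A 6, B 0, C 20, D 24. D and C advance.
Runoff: D is ranked above C on 24 ballots, C above D on 26.

C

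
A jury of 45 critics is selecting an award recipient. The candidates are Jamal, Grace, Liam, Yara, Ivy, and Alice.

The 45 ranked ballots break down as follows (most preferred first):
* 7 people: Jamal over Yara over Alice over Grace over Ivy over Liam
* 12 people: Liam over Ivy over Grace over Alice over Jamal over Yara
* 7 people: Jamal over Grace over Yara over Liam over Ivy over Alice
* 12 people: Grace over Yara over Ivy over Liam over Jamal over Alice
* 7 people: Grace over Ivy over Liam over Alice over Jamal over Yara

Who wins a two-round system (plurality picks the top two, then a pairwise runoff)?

Round 1 first-place votes: Jamal 14, Grace 19, Liam 12, Yara 0, Ivy 0, Alice 0. Grace and Jamal advance.
Runoff: Grace is ranked above Jamal on 31 ballots, Jamal above Grace on 14.

Grace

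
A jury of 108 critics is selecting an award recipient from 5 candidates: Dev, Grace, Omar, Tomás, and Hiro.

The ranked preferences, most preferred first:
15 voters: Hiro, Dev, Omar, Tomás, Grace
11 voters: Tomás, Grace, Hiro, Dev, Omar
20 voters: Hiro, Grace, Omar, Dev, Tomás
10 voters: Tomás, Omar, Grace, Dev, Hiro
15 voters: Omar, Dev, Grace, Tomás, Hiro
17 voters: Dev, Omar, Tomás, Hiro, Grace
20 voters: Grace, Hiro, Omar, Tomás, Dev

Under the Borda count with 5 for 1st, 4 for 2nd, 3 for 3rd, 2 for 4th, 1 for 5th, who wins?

Dev: 15×4 + 11×2 + 20×2 + 10×2 + 15×4 + 17×5 + 20×1 = 307
Grace: 15×1 + 11×4 + 20×4 + 10×3 + 15×3 + 17×1 + 20×5 = 331
Omar: 15×3 + 11×1 + 20×3 + 10×4 + 15×5 + 17×4 + 20×3 = 359
Tomás: 15×2 + 11×5 + 20×1 + 10×5 + 15×2 + 17×3 + 20×2 = 276
Hiro: 15×5 + 11×3 + 20×5 + 10×1 + 15×1 + 17×2 + 20×4 = 347

Omar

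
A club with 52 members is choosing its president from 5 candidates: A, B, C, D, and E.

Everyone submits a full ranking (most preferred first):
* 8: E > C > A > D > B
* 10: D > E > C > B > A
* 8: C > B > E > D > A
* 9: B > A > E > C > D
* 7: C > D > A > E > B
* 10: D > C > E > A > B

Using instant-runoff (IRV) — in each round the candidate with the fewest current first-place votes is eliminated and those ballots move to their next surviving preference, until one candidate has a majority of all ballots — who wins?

Round 1: A 0, B 9, C 15, D 20, E 8. A eliminated.
Round 2: B 9, C 15, D 20, E 8. E eliminated.
Round 3: B 9, C 23, D 20. B eliminated.
Round 4: C 32, D 20. C has a majority (≥27).

C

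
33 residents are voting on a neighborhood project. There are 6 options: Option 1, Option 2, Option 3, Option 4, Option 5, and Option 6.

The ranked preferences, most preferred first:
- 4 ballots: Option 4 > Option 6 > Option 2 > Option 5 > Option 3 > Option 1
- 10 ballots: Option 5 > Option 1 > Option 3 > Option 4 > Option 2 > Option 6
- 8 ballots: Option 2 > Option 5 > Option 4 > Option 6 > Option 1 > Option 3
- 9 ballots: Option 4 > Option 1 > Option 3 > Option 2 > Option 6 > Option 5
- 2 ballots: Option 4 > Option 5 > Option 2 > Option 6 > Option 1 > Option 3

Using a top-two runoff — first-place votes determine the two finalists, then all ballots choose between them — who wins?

Round 1 first-place votes: Option 1 0, Option 2 8, Option 3 0, Option 4 15, Option 5 10, Option 6 0. Option 4 and Option 5 advance.
Runoff: Option 4 is ranked above Option 5 on 15 ballots, Option 5 above Option 4 on 18.

Option 5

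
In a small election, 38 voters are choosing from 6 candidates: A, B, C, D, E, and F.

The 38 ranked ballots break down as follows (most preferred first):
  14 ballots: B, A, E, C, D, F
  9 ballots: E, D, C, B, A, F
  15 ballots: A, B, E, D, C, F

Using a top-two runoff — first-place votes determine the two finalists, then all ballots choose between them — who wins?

Round 1 first-place votes: A 15, B 14, C 0, D 0, E 9, F 0. A and B advance.
Runoff: A is ranked above B on 15 ballots, B above A on 23.

B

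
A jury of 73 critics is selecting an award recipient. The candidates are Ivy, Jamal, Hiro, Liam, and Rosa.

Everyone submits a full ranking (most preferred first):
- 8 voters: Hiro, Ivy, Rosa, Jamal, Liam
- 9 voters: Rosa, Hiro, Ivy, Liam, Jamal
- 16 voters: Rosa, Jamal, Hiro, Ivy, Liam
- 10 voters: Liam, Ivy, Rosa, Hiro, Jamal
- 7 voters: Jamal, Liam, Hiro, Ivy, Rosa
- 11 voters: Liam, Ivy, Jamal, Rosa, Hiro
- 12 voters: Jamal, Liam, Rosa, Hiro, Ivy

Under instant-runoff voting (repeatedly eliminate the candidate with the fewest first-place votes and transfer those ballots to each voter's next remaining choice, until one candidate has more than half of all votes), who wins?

Round 1: Ivy 0, Jamal 19, Hiro 8, Liam 21, Rosa 25. Ivy eliminated.
Round 2: Jamal 19, Hiro 8, Liam 21, Rosa 25. Hiro eliminated.
Round 3: Jamal 19, Liam 21, Rosa 33. Jamal eliminated.
Round 4: Liam 40, Rosa 33. Liam has a majority (≥37).

Liam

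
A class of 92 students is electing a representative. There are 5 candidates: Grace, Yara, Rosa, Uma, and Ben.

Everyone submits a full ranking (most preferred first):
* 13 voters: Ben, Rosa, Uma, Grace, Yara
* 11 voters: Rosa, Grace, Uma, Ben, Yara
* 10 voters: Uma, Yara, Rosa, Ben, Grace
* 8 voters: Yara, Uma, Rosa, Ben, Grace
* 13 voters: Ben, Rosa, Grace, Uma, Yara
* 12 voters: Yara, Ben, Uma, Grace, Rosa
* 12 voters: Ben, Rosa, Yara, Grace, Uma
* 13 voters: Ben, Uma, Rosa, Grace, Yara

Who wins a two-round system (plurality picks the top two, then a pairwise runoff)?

Round 1 first-place votes: Grace 0, Yara 20, Rosa 11, Uma 10, Ben 51. Ben and Yara advance.
Runoff: Ben is ranked above Yara on 62 ballots, Yara above Ben on 30.

Ben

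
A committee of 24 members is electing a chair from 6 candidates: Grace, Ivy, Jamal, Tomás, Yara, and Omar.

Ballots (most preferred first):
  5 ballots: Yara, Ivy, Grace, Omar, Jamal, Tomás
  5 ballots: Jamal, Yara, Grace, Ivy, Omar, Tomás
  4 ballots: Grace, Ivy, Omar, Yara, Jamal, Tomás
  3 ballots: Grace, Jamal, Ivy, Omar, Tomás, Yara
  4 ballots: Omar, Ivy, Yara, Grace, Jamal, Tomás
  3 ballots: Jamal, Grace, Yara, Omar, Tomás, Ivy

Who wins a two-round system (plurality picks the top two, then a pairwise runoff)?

Grace

Round 1 first-place votes: Grace 7, Ivy 0, Jamal 8, Tomás 0, Yara 5, Omar 4. Jamal and Grace advance.
Runoff: Jamal is ranked above Grace on 8 ballots, Grace above Jamal on 16.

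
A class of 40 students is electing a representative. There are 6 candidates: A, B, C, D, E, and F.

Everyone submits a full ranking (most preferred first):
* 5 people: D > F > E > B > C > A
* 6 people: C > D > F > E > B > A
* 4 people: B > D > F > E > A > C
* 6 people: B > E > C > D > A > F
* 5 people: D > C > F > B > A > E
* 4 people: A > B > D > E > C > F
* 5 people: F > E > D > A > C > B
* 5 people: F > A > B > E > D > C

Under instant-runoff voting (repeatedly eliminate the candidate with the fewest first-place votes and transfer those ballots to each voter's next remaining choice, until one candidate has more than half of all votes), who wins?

D

Round 1: A 4, B 10, C 6, D 10, E 0, F 10. E eliminated.
Round 2: A 4, B 10, C 6, D 10, F 10. A eliminated.
Round 3: B 14, C 6, D 10, F 10. C eliminated.
Round 4: B 14, D 16, F 10. F eliminated.
Round 5: B 19, D 21. D has a majority (≥21).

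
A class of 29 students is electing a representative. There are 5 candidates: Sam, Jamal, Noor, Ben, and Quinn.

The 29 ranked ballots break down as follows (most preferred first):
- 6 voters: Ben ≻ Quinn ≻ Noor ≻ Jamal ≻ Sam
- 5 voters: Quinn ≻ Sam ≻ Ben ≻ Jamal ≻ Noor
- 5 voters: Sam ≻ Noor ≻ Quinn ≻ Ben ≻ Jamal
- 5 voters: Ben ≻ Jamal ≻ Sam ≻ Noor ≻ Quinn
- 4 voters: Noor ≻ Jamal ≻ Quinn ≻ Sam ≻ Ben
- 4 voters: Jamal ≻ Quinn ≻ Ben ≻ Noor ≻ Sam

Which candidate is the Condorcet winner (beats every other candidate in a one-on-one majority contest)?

Quinn vs Sam: 19–10
Quinn vs Jamal: 16–13
Quinn vs Noor: 15–14
Quinn vs Ben: 18–11
Quinn beats every other candidate.

Quinn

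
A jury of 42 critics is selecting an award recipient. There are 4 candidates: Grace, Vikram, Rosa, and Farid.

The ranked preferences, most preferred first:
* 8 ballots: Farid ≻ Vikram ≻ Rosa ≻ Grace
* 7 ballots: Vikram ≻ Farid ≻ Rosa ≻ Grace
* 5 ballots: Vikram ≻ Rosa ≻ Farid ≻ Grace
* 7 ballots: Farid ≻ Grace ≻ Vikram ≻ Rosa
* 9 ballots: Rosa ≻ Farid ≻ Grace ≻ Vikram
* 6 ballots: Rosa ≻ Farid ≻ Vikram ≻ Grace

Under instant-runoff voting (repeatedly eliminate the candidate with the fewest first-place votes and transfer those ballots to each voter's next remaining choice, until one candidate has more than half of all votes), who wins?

Round 1: Grace 0, Vikram 12, Rosa 15, Farid 15. Grace eliminated.
Round 2: Vikram 12, Rosa 15, Farid 15. Vikram eliminated.
Round 3: Rosa 20, Farid 22. Farid has a majority (≥22).

Farid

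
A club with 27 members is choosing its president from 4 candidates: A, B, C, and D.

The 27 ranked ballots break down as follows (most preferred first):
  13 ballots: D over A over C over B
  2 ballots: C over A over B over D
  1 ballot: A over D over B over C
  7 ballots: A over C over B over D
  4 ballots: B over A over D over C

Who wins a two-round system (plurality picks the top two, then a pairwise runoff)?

Round 1 first-place votes: A 8, B 4, C 2, D 13. D and A advance.
Runoff: D is ranked above A on 13 ballots, A above D on 14.

A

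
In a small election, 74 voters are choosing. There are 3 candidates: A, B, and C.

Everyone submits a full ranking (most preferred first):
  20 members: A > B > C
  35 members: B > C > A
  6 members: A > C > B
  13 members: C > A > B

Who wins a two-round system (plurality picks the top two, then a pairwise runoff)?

Round 1 first-place votes: A 26, B 35, C 13. B and A advance.
Runoff: B is ranked above A on 35 ballots, A above B on 39.

A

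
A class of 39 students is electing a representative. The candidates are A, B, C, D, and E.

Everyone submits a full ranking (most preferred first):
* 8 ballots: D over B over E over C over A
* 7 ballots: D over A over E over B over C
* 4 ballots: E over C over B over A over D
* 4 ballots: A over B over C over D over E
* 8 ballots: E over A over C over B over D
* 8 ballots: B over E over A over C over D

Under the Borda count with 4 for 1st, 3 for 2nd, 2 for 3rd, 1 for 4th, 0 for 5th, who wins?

E

A: 8×0 + 7×3 + 4×1 + 4×4 + 8×3 + 8×2 = 81
B: 8×3 + 7×1 + 4×2 + 4×3 + 8×1 + 8×4 = 91
C: 8×1 + 7×0 + 4×3 + 4×2 + 8×2 + 8×1 = 52
D: 8×4 + 7×4 + 4×0 + 4×1 + 8×0 + 8×0 = 64
E: 8×2 + 7×2 + 4×4 + 4×0 + 8×4 + 8×3 = 102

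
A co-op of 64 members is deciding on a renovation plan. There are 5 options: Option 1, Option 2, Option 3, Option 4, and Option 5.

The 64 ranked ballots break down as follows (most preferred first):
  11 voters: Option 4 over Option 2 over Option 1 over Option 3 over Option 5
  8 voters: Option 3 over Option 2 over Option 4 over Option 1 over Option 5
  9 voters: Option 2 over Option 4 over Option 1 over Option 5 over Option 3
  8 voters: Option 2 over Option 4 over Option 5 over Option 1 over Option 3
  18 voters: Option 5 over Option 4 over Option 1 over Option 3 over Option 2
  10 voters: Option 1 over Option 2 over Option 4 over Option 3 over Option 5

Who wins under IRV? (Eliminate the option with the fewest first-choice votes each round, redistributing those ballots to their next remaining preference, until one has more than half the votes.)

Round 1: Option 1 10, Option 2 17, Option 3 8, Option 4 11, Option 5 18. Option 3 eliminated.
Round 2: Option 1 10, Option 2 25, Option 4 11, Option 5 18. Option 1 eliminated.
Round 3: Option 2 35, Option 4 11, Option 5 18. Option 2 has a majority (≥33).

Option 2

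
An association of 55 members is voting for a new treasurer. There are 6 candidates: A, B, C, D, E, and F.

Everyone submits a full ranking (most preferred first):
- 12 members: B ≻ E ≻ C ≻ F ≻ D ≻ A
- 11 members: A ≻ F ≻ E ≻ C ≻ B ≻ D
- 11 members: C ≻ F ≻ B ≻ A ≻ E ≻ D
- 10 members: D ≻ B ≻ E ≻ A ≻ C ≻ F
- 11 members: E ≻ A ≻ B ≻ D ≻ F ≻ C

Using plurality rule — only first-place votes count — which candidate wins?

First-place votes: A 11, B 12, C 11, D 10, E 11, F 0.

B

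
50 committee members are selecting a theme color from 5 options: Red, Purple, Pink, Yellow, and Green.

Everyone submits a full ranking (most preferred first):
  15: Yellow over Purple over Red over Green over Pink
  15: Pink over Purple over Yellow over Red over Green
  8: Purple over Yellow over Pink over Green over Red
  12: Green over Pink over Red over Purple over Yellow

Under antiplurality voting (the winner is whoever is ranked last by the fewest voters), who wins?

Last-place votes: Red 8, Purple 0, Pink 15, Yellow 12, Green 15.

Purple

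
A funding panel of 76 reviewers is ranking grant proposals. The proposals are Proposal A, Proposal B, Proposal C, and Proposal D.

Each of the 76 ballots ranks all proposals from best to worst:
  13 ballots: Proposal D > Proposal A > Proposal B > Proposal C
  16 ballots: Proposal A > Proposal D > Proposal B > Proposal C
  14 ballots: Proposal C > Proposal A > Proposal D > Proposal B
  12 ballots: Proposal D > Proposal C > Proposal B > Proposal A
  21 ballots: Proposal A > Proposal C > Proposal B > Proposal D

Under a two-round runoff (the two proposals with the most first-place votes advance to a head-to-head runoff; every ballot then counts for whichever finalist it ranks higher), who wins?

Round 1 first-place votes: Proposal A 37, Proposal B 0, Proposal C 14, Proposal D 25. Proposal A and Proposal D advance.
Runoff: Proposal A is ranked above Proposal D on 51 ballots, Proposal D above Proposal A on 25.

Proposal A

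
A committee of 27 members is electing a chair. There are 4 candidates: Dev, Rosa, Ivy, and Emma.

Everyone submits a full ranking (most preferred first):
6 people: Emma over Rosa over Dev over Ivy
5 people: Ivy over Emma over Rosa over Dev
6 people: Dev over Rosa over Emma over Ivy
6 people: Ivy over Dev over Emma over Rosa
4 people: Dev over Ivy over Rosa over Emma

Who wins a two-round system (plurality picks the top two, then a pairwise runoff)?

Round 1 first-place votes: Dev 10, Rosa 0, Ivy 11, Emma 6. Ivy and Dev advance.
Runoff: Ivy is ranked above Dev on 11 ballots, Dev above Ivy on 16.

Dev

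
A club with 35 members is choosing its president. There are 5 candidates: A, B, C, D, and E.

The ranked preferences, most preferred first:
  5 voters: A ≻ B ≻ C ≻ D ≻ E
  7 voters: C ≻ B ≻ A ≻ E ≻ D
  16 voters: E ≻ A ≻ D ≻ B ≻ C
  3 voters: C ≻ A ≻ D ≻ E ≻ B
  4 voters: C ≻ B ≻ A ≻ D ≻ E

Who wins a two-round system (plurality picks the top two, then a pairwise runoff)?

C

Round 1 first-place votes: A 5, B 0, C 14, D 0, E 16. E and C advance.
Runoff: E is ranked above C on 16 ballots, C above E on 19.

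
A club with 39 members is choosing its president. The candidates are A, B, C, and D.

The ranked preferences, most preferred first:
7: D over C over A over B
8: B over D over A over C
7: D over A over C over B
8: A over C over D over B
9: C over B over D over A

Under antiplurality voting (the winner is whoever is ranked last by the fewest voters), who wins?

Last-place votes: A 9, B 22, C 8, D 0.

D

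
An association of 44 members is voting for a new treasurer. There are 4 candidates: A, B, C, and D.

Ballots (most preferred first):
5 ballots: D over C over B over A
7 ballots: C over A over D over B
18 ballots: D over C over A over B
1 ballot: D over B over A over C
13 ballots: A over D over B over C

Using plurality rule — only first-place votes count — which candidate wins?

D

First-place votes: A 13, B 0, C 7, D 24.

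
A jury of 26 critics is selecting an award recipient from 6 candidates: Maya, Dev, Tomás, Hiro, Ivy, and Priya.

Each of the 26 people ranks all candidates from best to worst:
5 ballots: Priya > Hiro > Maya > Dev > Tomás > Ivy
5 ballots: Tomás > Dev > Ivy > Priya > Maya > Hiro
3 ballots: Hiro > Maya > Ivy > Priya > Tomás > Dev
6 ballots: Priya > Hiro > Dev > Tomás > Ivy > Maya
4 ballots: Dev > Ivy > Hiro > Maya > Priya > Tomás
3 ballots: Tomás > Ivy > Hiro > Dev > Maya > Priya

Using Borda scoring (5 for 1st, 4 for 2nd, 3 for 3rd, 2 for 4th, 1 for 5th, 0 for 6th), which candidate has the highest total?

Hiro

Maya: 5×3 + 5×1 + 3×4 + 6×0 + 4×2 + 3×1 = 43
Dev: 5×2 + 5×4 + 3×0 + 6×3 + 4×5 + 3×2 = 74
Tomás: 5×1 + 5×5 + 3×1 + 6×2 + 4×0 + 3×5 = 60
Hiro: 5×4 + 5×0 + 3×5 + 6×4 + 4×3 + 3×3 = 80
Ivy: 5×0 + 5×3 + 3×3 + 6×1 + 4×4 + 3×4 = 58
Priya: 5×5 + 5×2 + 3×2 + 6×5 + 4×1 + 3×0 = 75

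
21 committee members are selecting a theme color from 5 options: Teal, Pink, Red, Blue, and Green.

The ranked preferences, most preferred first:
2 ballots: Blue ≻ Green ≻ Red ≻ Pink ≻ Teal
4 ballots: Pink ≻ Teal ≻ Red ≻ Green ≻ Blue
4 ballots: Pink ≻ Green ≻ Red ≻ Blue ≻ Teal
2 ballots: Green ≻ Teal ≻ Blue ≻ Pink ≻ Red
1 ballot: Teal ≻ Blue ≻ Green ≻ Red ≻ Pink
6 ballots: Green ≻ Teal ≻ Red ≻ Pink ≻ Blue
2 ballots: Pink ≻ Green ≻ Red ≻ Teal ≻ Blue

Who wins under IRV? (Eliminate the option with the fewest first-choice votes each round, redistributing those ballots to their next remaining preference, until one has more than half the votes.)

Round 1: Teal 1, Pink 10, Red 0, Blue 2, Green 8. Red eliminated.
Round 2: Teal 1, Pink 10, Blue 2, Green 8. Teal eliminated.
Round 3: Pink 10, Blue 3, Green 8. Blue eliminated.
Round 4: Pink 10, Green 11. Green has a majority (≥11).

Green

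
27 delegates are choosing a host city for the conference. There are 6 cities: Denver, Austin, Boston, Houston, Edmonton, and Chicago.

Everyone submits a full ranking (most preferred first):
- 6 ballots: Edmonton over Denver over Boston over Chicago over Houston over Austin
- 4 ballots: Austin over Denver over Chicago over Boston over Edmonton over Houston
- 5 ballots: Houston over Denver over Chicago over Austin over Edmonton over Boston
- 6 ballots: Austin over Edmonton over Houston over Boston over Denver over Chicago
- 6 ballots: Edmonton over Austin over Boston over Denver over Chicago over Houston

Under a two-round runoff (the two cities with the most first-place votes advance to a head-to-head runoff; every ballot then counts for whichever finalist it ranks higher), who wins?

Round 1 first-place votes: Denver 0, Austin 10, Boston 0, Houston 5, Edmonton 12, Chicago 0. Edmonton and Austin advance.
Runoff: Edmonton is ranked above Austin on 12 ballots, Austin above Edmonton on 15.

Austin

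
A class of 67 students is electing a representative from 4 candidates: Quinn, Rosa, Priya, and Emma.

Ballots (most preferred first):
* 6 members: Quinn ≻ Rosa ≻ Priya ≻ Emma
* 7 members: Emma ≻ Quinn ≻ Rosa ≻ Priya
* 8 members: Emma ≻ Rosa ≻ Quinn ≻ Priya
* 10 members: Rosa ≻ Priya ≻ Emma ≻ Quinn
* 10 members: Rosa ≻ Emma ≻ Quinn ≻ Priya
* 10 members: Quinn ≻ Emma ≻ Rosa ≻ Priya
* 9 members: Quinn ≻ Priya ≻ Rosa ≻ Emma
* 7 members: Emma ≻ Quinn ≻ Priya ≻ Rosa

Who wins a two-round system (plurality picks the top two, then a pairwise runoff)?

Emma

Round 1 first-place votes: Quinn 25, Rosa 20, Priya 0, Emma 22. Quinn and Emma advance.
Runoff: Quinn is ranked above Emma on 25 ballots, Emma above Quinn on 42.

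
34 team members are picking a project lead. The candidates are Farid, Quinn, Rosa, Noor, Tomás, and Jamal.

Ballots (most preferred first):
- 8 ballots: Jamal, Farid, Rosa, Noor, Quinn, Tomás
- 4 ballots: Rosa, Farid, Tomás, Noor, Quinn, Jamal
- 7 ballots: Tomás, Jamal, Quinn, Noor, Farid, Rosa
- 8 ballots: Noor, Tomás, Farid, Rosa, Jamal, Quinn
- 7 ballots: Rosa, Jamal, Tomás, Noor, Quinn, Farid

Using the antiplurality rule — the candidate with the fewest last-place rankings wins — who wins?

Noor

Last-place votes: Farid 7, Quinn 8, Rosa 7, Noor 0, Tomás 8, Jamal 4.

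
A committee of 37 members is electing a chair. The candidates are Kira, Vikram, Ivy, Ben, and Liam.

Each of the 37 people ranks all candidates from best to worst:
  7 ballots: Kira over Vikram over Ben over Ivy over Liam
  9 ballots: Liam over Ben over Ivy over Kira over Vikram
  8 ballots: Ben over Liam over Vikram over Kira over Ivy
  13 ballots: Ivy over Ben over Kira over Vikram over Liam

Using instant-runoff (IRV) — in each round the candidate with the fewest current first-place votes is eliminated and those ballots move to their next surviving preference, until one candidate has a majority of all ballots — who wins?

Round 1: Kira 7, Vikram 0, Ivy 13, Ben 8, Liam 9. Vikram eliminated.
Round 2: Kira 7, Ivy 13, Ben 8, Liam 9. Kira eliminated.
Round 3: Ivy 13, Ben 15, Liam 9. Liam eliminated.
Round 4: Ivy 13, Ben 24. Ben has a majority (≥19).

Ben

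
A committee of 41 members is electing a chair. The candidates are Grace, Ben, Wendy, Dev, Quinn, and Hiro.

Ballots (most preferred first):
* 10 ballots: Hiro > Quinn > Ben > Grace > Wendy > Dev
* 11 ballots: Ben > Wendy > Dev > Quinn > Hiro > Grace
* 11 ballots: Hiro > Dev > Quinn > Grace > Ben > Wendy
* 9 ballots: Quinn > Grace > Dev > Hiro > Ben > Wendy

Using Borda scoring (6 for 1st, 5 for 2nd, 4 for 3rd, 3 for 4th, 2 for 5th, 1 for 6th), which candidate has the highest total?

Quinn

Grace: 10×3 + 11×1 + 11×3 + 9×5 = 119
Ben: 10×4 + 11×6 + 11×2 + 9×2 = 146
Wendy: 10×2 + 11×5 + 11×1 + 9×1 = 95
Dev: 10×1 + 11×4 + 11×5 + 9×4 = 145
Quinn: 10×5 + 11×3 + 11×4 + 9×6 = 181
Hiro: 10×6 + 11×2 + 11×6 + 9×3 = 175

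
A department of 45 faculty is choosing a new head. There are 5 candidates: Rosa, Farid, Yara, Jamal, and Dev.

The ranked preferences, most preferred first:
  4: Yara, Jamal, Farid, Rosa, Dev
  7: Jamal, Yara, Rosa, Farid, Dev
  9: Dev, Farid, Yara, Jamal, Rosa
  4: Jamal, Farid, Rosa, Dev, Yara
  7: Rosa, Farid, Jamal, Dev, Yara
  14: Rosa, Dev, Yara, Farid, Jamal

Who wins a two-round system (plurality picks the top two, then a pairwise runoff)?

Round 1 first-place votes: Rosa 21, Farid 0, Yara 4, Jamal 11, Dev 9. Rosa and Jamal advance.
Runoff: Rosa is ranked above Jamal on 21 ballots, Jamal above Rosa on 24.

Jamal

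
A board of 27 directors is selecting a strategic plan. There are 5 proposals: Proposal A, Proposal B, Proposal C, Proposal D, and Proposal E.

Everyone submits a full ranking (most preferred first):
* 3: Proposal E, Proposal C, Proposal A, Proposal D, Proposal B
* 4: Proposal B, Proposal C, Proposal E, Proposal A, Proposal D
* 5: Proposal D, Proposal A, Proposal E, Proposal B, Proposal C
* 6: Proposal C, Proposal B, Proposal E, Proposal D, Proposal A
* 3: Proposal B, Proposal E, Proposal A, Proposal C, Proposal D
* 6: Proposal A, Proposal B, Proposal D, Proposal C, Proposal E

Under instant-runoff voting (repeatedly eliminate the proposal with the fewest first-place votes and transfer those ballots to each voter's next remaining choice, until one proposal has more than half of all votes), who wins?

Round 1: Proposal A 6, Proposal B 7, Proposal C 6, Proposal D 5, Proposal E 3. Proposal E eliminated.
Round 2: Proposal A 6, Proposal B 7, Proposal C 9, Proposal D 5. Proposal D eliminated.
Round 3: Proposal A 11, Proposal B 7, Proposal C 9. Proposal B eliminated.
Round 4: Proposal A 14, Proposal C 13. Proposal A has a majority (≥14).

Proposal A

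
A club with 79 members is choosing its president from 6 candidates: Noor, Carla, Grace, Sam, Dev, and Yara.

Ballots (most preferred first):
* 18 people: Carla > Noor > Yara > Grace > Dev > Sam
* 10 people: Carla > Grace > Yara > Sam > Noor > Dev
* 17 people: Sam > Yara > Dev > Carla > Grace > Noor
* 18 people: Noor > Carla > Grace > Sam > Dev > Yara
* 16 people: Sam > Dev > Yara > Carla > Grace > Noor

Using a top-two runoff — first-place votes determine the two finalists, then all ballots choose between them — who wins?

Carla

Round 1 first-place votes: Noor 18, Carla 28, Grace 0, Sam 33, Dev 0, Yara 0. Sam and Carla advance.
Runoff: Sam is ranked above Carla on 33 ballots, Carla above Sam on 46.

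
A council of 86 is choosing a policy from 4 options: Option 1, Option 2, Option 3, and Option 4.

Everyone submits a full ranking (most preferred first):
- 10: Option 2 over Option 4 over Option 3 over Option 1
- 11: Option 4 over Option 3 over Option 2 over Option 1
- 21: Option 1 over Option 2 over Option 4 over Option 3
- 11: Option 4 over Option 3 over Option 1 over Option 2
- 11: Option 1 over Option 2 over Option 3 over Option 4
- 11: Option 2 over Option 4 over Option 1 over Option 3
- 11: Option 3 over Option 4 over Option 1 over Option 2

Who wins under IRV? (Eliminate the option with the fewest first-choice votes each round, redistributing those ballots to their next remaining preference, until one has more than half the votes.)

Round 1: Option 1 32, Option 2 21, Option 3 11, Option 4 22. Option 3 eliminated.
Round 2: Option 1 32, Option 2 21, Option 4 33. Option 2 eliminated.
Round 3: Option 1 32, Option 4 54. Option 4 has a majority (≥44).

Option 4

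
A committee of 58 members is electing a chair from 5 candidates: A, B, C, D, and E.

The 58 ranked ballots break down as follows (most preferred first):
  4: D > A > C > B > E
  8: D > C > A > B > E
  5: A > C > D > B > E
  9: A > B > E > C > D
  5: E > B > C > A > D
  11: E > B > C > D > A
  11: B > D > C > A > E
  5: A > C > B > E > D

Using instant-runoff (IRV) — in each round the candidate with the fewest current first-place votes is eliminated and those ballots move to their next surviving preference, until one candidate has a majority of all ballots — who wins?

Round 1: A 19, B 11, C 0, D 12, E 16. C eliminated.
Round 2: A 19, B 11, D 12, E 16. B eliminated.
Round 3: A 19, D 23, E 16. E eliminated.
Round 4: A 24, D 34. D has a majority (≥30).

D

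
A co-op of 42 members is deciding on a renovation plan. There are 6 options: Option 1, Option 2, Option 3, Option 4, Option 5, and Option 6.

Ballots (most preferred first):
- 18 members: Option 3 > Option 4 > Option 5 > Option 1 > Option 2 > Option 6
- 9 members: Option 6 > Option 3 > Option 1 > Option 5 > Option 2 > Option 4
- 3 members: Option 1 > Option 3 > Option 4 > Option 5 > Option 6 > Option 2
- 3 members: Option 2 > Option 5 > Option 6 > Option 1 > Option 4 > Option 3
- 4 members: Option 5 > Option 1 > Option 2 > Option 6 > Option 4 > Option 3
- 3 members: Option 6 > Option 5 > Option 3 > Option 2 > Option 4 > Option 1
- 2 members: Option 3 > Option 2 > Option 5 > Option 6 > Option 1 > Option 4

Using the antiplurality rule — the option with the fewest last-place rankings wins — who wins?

Last-place votes: Option 1 3, Option 2 3, Option 3 7, Option 4 11, Option 5 0, Option 6 18.

Option 5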